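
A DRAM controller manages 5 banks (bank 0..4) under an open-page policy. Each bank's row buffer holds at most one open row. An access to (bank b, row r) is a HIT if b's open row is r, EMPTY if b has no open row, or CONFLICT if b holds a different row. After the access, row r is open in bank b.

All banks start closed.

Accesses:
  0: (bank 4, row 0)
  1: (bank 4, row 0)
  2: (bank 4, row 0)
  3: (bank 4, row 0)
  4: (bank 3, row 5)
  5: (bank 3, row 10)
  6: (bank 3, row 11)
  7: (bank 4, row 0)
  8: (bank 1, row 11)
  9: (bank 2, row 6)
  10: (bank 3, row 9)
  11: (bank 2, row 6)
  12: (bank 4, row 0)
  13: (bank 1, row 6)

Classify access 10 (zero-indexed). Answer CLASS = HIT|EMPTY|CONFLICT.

CLASS = CONFLICT

  [0] b4 r0: no row ⇒ E
  [1] b4 r0: had r0 ⇒ H
  [2] b4 r0: had r0 ⇒ H
  [3] b4 r0: had r0 ⇒ H
  [4] b3 r5: no row ⇒ E
  [5] b3 r10: had r5 ⇒ C
  [6] b3 r11: had r10 ⇒ C
  [7] b4 r0: had r0 ⇒ H
  [8] b1 r11: no row ⇒ E
  [9] b2 r6: no row ⇒ E
  [10] b3 r9: had r11 ⇒ C
  [11] b2 r6: had r6 ⇒ H
  [12] b4 r0: had r0 ⇒ H
  [13] b1 r6: had r11 ⇒ C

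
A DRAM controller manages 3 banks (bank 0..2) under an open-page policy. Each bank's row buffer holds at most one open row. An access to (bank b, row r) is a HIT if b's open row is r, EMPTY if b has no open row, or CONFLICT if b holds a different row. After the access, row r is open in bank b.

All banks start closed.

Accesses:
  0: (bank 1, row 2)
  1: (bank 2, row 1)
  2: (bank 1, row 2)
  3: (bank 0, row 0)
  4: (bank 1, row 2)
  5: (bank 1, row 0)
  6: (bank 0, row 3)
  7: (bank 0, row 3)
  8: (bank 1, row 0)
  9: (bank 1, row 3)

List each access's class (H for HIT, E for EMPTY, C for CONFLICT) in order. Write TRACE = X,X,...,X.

step 0: bank1 None->2 [EMPTY]
step 1: bank2 None->1 [EMPTY]
step 2: bank1 2->2 [HIT]
step 3: bank0 None->0 [EMPTY]
step 4: bank1 2->2 [HIT]
step 5: bank1 2->0 [CONFLICT]
step 6: bank0 0->3 [CONFLICT]
step 7: bank0 3->3 [HIT]
step 8: bank1 0->0 [HIT]
step 9: bank1 0->3 [CONFLICT]

TRACE = E,E,H,E,H,C,C,H,H,C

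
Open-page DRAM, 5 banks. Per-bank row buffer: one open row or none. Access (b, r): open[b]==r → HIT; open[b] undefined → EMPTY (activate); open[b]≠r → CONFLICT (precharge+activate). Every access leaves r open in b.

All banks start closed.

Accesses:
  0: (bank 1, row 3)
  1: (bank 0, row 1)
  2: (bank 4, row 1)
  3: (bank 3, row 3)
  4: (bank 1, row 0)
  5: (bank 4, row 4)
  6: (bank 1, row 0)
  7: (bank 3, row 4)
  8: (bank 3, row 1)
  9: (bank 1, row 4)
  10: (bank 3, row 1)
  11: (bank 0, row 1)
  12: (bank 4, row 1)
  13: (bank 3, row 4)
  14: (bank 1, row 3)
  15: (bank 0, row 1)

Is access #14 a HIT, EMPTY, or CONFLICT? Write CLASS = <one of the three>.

CLASS = CONFLICT

#0 (1,3) E
#1 (0,1) E
#2 (4,1) E
#3 (3,3) E
#4 (1,0) C  (was 3)
#5 (4,4) C  (was 1)
#6 (1,0) H  (was 0)
#7 (3,4) C  (was 3)
#8 (3,1) C  (was 4)
#9 (1,4) C  (was 0)
#10 (3,1) H  (was 1)
#11 (0,1) H  (was 1)
#12 (4,1) C  (was 4)
#13 (3,4) C  (was 1)
#14 (1,3) C  (was 4)
#15 (0,1) H  (was 1)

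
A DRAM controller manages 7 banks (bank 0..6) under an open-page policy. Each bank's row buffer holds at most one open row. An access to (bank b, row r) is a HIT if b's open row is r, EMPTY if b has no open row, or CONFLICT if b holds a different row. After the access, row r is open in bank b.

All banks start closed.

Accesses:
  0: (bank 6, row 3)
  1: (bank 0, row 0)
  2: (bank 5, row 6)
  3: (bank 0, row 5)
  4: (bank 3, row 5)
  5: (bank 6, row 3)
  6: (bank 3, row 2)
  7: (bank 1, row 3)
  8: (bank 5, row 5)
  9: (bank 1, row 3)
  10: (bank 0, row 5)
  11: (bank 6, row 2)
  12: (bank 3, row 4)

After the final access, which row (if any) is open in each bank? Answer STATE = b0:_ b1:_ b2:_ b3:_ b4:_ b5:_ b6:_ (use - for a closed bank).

STATE = b0:5 b1:3 b2:- b3:4 b4:- b5:5 b6:2

step 0: bank6 None->3 [EMPTY]
step 1: bank0 None->0 [EMPTY]
step 2: bank5 None->6 [EMPTY]
step 3: bank0 0->5 [CONFLICT]
step 4: bank3 None->5 [EMPTY]
step 5: bank6 3->3 [HIT]
step 6: bank3 5->2 [CONFLICT]
step 7: bank1 None->3 [EMPTY]
step 8: bank5 6->5 [CONFLICT]
step 9: bank1 3->3 [HIT]
step 10: bank0 5->5 [HIT]
step 11: bank6 3->2 [CONFLICT]
step 12: bank3 2->4 [CONFLICT]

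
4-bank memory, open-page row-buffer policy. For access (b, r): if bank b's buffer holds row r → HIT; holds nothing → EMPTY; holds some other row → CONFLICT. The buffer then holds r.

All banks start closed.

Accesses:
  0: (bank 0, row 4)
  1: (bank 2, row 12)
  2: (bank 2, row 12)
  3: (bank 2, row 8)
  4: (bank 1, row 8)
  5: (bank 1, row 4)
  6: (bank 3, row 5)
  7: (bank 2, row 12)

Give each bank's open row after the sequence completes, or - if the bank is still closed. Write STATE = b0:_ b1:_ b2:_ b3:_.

#0 (0,4) E
#1 (2,12) E
#2 (2,12) H  (was 12)
#3 (2,8) C  (was 12)
#4 (1,8) E
#5 (1,4) C  (was 8)
#6 (3,5) E
#7 (2,12) C  (was 8)

STATE = b0:4 b1:4 b2:12 b3:5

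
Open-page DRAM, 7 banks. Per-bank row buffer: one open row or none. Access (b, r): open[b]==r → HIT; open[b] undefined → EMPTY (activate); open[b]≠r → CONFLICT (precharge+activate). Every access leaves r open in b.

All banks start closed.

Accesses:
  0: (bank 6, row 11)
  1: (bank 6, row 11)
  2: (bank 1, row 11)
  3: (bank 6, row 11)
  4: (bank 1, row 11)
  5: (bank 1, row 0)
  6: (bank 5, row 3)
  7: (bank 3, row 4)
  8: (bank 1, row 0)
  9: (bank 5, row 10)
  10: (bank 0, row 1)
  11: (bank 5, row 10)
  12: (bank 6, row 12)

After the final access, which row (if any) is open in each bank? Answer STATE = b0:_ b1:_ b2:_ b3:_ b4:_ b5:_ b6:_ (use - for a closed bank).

step 0: bank6 None->11 [EMPTY]
step 1: bank6 11->11 [HIT]
step 2: bank1 None->11 [EMPTY]
step 3: bank6 11->11 [HIT]
step 4: bank1 11->11 [HIT]
step 5: bank1 11->0 [CONFLICT]
step 6: bank5 None->3 [EMPTY]
step 7: bank3 None->4 [EMPTY]
step 8: bank1 0->0 [HIT]
step 9: bank5 3->10 [CONFLICT]
step 10: bank0 None->1 [EMPTY]
step 11: bank5 10->10 [HIT]
step 12: bank6 11->12 [CONFLICT]

STATE = b0:1 b1:0 b2:- b3:4 b4:- b5:10 b6:12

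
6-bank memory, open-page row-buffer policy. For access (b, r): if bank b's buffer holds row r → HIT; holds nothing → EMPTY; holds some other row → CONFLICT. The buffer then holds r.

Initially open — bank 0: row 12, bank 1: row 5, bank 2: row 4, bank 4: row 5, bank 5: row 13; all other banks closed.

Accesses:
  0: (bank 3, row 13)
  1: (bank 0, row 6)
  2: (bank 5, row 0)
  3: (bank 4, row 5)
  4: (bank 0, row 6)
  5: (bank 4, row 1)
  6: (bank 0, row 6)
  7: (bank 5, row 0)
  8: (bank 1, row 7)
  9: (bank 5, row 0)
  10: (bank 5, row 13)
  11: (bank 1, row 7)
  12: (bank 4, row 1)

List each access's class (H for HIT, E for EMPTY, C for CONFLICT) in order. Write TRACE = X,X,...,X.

TRACE = E,C,C,H,H,C,H,H,C,H,C,H,H

step 0: bank3 None->13 [EMPTY]
step 1: bank0 12->6 [CONFLICT]
step 2: bank5 13->0 [CONFLICT]
step 3: bank4 5->5 [HIT]
step 4: bank0 6->6 [HIT]
step 5: bank4 5->1 [CONFLICT]
step 6: bank0 6->6 [HIT]
step 7: bank5 0->0 [HIT]
step 8: bank1 5->7 [CONFLICT]
step 9: bank5 0->0 [HIT]
step 10: bank5 0->13 [CONFLICT]
step 11: bank1 7->7 [HIT]
step 12: bank4 1->1 [HIT]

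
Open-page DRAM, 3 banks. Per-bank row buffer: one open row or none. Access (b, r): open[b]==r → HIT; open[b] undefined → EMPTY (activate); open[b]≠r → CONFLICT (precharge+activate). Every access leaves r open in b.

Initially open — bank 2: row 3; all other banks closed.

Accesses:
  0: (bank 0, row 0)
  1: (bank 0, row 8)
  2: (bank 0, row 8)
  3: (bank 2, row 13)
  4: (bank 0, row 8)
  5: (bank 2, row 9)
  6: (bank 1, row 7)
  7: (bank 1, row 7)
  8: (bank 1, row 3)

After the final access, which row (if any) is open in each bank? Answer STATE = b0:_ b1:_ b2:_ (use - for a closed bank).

STATE = b0:8 b1:3 b2:9

0: bank 0 row 0 — prev None → EMPTY
1: bank 0 row 8 — prev 0 → CONFLICT
2: bank 0 row 8 — prev 8 → HIT
3: bank 2 row 13 — prev 3 → CONFLICT
4: bank 0 row 8 — prev 8 → HIT
5: bank 2 row 9 — prev 13 → CONFLICT
6: bank 1 row 7 — prev None → EMPTY
7: bank 1 row 7 — prev 7 → HIT
8: bank 1 row 3 — prev 7 → CONFLICT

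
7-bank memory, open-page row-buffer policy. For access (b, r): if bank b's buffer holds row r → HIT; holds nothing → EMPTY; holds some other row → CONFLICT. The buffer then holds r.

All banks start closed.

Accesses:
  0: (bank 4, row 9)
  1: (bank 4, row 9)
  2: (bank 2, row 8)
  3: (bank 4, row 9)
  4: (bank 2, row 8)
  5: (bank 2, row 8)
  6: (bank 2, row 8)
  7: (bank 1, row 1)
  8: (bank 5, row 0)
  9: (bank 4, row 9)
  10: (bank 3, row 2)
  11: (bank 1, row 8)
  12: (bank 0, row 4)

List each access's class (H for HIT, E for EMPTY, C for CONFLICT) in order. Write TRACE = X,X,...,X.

step 0: bank4 None->9 [EMPTY]
step 1: bank4 9->9 [HIT]
step 2: bank2 None->8 [EMPTY]
step 3: bank4 9->9 [HIT]
step 4: bank2 8->8 [HIT]
step 5: bank2 8->8 [HIT]
step 6: bank2 8->8 [HIT]
step 7: bank1 None->1 [EMPTY]
step 8: bank5 None->0 [EMPTY]
step 9: bank4 9->9 [HIT]
step 10: bank3 None->2 [EMPTY]
step 11: bank1 1->8 [CONFLICT]
step 12: bank0 None->4 [EMPTY]

TRACE = E,H,E,H,H,H,H,E,E,H,E,C,E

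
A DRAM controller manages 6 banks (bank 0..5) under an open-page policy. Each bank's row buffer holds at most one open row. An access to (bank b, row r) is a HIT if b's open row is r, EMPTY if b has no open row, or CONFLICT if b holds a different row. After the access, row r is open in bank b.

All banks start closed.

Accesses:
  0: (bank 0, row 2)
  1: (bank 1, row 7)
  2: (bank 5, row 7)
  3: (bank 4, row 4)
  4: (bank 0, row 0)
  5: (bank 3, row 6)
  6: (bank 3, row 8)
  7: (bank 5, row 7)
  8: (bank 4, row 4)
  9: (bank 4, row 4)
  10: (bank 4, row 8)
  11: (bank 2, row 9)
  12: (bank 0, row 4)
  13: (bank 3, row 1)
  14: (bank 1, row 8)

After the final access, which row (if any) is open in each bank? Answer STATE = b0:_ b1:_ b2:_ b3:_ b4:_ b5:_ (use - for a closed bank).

STATE = b0:4 b1:8 b2:9 b3:1 b4:8 b5:7

  [0] b0 r2: no row ⇒ E
  [1] b1 r7: no row ⇒ E
  [2] b5 r7: no row ⇒ E
  [3] b4 r4: no row ⇒ E
  [4] b0 r0: had r2 ⇒ C
  [5] b3 r6: no row ⇒ E
  [6] b3 r8: had r6 ⇒ C
  [7] b5 r7: had r7 ⇒ H
  [8] b4 r4: had r4 ⇒ H
  [9] b4 r4: had r4 ⇒ H
  [10] b4 r8: had r4 ⇒ C
  [11] b2 r9: no row ⇒ E
  [12] b0 r4: had r0 ⇒ C
  [13] b3 r1: had r8 ⇒ C
  [14] b1 r8: had r7 ⇒ C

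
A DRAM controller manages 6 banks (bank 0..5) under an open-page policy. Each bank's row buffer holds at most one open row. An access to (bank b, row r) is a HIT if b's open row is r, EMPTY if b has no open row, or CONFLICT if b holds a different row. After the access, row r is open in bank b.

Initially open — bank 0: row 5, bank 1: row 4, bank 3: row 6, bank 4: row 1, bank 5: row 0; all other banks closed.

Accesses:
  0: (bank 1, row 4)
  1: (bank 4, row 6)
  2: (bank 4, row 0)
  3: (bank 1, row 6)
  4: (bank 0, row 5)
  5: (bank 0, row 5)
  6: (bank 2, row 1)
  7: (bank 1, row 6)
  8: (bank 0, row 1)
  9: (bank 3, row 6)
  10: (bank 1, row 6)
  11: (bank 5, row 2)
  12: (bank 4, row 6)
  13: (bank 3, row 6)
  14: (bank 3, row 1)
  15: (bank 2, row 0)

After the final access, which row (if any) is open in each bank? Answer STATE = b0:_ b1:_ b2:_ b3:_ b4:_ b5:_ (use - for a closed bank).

0: bank 1 row 4 — prev 4 → HIT
1: bank 4 row 6 — prev 1 → CONFLICT
2: bank 4 row 0 — prev 6 → CONFLICT
3: bank 1 row 6 — prev 4 → CONFLICT
4: bank 0 row 5 — prev 5 → HIT
5: bank 0 row 5 — prev 5 → HIT
6: bank 2 row 1 — prev None → EMPTY
7: bank 1 row 6 — prev 6 → HIT
8: bank 0 row 1 — prev 5 → CONFLICT
9: bank 3 row 6 — prev 6 → HIT
10: bank 1 row 6 — prev 6 → HIT
11: bank 5 row 2 — prev 0 → CONFLICT
12: bank 4 row 6 — prev 0 → CONFLICT
13: bank 3 row 6 — prev 6 → HIT
14: bank 3 row 1 — prev 6 → CONFLICT
15: bank 2 row 0 — prev 1 → CONFLICT

STATE = b0:1 b1:6 b2:0 b3:1 b4:6 b5:2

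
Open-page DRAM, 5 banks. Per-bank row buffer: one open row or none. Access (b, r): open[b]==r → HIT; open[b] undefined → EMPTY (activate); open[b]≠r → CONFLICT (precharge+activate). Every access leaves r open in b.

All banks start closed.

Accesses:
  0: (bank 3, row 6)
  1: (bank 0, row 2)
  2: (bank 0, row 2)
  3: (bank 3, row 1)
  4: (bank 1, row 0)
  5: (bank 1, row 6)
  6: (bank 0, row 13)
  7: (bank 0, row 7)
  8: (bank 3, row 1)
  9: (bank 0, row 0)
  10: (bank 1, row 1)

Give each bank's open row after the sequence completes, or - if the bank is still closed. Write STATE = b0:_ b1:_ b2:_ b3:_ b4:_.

STATE = b0:0 b1:1 b2:- b3:1 b4:-

  [0] b3 r6: no row ⇒ E
  [1] b0 r2: no row ⇒ E
  [2] b0 r2: had r2 ⇒ H
  [3] b3 r1: had r6 ⇒ C
  [4] b1 r0: no row ⇒ E
  [5] b1 r6: had r0 ⇒ C
  [6] b0 r13: had r2 ⇒ C
  [7] b0 r7: had r13 ⇒ C
  [8] b3 r1: had r1 ⇒ H
  [9] b0 r0: had r7 ⇒ C
  [10] b1 r1: had r6 ⇒ C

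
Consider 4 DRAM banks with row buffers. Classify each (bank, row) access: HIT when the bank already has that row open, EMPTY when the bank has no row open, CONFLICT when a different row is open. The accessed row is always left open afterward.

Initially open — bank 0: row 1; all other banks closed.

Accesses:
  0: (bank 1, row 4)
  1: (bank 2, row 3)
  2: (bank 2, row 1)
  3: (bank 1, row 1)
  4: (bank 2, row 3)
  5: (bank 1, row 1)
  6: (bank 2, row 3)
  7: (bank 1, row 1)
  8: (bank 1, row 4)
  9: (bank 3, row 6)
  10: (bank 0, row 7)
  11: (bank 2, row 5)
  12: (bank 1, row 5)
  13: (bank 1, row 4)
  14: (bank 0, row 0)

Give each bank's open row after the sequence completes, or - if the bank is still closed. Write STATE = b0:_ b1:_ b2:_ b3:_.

#0 (1,4) E
#1 (2,3) E
#2 (2,1) C  (was 3)
#3 (1,1) C  (was 4)
#4 (2,3) C  (was 1)
#5 (1,1) H  (was 1)
#6 (2,3) H  (was 3)
#7 (1,1) H  (was 1)
#8 (1,4) C  (was 1)
#9 (3,6) E
#10 (0,7) C  (was 1)
#11 (2,5) C  (was 3)
#12 (1,5) C  (was 4)
#13 (1,4) C  (was 5)
#14 (0,0) C  (was 7)

STATE = b0:0 b1:4 b2:5 b3:6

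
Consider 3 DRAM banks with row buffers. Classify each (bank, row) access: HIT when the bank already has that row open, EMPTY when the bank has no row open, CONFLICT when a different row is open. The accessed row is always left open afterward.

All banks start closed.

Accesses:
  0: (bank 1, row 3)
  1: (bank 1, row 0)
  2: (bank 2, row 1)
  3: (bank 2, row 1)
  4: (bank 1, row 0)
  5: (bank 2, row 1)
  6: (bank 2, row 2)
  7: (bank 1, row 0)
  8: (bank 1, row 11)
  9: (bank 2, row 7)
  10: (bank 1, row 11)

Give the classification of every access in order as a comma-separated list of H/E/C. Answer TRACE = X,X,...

TRACE = E,C,E,H,H,H,C,H,C,C,H

step 0: bank1 None->3 [EMPTY]
step 1: bank1 3->0 [CONFLICT]
step 2: bank2 None->1 [EMPTY]
step 3: bank2 1->1 [HIT]
step 4: bank1 0->0 [HIT]
step 5: bank2 1->1 [HIT]
step 6: bank2 1->2 [CONFLICT]
step 7: bank1 0->0 [HIT]
step 8: bank1 0->11 [CONFLICT]
step 9: bank2 2->7 [CONFLICT]
step 10: bank1 11->11 [HIT]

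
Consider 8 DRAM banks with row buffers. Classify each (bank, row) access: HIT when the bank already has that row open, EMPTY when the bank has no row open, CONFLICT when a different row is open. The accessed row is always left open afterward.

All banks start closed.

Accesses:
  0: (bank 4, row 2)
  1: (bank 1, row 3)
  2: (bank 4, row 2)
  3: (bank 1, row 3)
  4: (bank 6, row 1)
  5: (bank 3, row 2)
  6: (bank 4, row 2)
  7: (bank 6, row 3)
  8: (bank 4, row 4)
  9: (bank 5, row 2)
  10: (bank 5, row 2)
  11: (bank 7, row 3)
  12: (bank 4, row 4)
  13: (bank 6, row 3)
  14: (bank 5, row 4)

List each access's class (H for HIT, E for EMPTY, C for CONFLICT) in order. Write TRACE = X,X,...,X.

#0 (4,2) E
#1 (1,3) E
#2 (4,2) H  (was 2)
#3 (1,3) H  (was 3)
#4 (6,1) E
#5 (3,2) E
#6 (4,2) H  (was 2)
#7 (6,3) C  (was 1)
#8 (4,4) C  (was 2)
#9 (5,2) E
#10 (5,2) H  (was 2)
#11 (7,3) E
#12 (4,4) H  (was 4)
#13 (6,3) H  (was 3)
#14 (5,4) C  (was 2)

TRACE = E,E,H,H,E,E,H,C,C,E,H,E,H,H,C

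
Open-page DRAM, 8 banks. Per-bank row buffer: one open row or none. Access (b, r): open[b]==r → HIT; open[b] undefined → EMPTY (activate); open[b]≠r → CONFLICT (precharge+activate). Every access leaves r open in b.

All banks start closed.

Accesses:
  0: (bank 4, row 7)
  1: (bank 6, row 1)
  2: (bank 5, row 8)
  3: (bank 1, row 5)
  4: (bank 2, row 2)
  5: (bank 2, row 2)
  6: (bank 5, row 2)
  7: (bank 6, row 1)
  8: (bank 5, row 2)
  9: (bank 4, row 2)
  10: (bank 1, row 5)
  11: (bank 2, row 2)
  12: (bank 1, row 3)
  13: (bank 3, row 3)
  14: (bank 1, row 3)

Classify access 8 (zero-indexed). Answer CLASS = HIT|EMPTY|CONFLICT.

  [0] b4 r7: no row ⇒ E
  [1] b6 r1: no row ⇒ E
  [2] b5 r8: no row ⇒ E
  [3] b1 r5: no row ⇒ E
  [4] b2 r2: no row ⇒ E
  [5] b2 r2: had r2 ⇒ H
  [6] b5 r2: had r8 ⇒ C
  [7] b6 r1: had r1 ⇒ H
  [8] b5 r2: had r2 ⇒ H
  [9] b4 r2: had r7 ⇒ C
  [10] b1 r5: had r5 ⇒ H
  [11] b2 r2: had r2 ⇒ H
  [12] b1 r3: had r5 ⇒ C
  [13] b3 r3: no row ⇒ E
  [14] b1 r3: had r3 ⇒ H

CLASS = HIT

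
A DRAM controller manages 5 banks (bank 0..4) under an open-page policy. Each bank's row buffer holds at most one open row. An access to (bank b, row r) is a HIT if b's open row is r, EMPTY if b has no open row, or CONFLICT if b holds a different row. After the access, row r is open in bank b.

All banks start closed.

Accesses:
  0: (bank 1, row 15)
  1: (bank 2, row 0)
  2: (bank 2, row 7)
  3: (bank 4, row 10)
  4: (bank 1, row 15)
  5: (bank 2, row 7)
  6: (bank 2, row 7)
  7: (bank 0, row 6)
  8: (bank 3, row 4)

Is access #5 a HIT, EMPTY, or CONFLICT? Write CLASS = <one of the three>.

CLASS = HIT

  [0] b1 r15: no row ⇒ E
  [1] b2 r0: no row ⇒ E
  [2] b2 r7: had r0 ⇒ C
  [3] b4 r10: no row ⇒ E
  [4] b1 r15: had r15 ⇒ H
  [5] b2 r7: had r7 ⇒ H
  [6] b2 r7: had r7 ⇒ H
  [7] b0 r6: no row ⇒ E
  [8] b3 r4: no row ⇒ E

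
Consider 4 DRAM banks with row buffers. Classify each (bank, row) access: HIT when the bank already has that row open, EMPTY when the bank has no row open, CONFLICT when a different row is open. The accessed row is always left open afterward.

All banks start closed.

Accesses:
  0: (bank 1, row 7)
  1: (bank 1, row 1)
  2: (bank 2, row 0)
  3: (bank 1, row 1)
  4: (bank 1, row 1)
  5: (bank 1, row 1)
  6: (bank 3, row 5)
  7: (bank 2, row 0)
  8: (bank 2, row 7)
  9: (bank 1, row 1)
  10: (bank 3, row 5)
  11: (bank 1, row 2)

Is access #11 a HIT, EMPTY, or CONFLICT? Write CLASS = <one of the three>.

step 0: bank1 None->7 [EMPTY]
step 1: bank1 7->1 [CONFLICT]
step 2: bank2 None->0 [EMPTY]
step 3: bank1 1->1 [HIT]
step 4: bank1 1->1 [HIT]
step 5: bank1 1->1 [HIT]
step 6: bank3 None->5 [EMPTY]
step 7: bank2 0->0 [HIT]
step 8: bank2 0->7 [CONFLICT]
step 9: bank1 1->1 [HIT]
step 10: bank3 5->5 [HIT]
step 11: bank1 1->2 [CONFLICT]

CLASS = CONFLICT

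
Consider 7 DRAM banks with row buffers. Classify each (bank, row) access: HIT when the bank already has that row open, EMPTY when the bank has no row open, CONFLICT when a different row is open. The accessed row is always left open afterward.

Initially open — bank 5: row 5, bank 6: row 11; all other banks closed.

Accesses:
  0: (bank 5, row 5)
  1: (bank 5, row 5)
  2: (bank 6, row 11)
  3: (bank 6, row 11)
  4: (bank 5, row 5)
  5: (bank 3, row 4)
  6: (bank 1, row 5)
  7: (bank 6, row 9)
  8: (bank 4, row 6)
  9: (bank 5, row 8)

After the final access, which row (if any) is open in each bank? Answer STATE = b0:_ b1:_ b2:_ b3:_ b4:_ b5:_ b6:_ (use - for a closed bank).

STATE = b0:- b1:5 b2:- b3:4 b4:6 b5:8 b6:9

#0 (5,5) H  (was 5)
#1 (5,5) H  (was 5)
#2 (6,11) H  (was 11)
#3 (6,11) H  (was 11)
#4 (5,5) H  (was 5)
#5 (3,4) E
#6 (1,5) E
#7 (6,9) C  (was 11)
#8 (4,6) E
#9 (5,8) C  (was 5)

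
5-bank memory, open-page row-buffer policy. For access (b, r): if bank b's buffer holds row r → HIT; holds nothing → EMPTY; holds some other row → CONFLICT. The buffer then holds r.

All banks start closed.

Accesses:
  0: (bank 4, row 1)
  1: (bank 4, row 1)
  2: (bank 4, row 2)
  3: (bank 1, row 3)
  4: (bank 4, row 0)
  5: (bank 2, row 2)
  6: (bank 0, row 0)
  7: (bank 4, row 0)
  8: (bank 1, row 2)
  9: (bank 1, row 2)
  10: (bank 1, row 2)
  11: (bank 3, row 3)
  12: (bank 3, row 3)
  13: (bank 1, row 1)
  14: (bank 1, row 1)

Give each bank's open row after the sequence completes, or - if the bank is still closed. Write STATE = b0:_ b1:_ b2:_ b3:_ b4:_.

STATE = b0:0 b1:1 b2:2 b3:3 b4:0

#0 (4,1) E
#1 (4,1) H  (was 1)
#2 (4,2) C  (was 1)
#3 (1,3) E
#4 (4,0) C  (was 2)
#5 (2,2) E
#6 (0,0) E
#7 (4,0) H  (was 0)
#8 (1,2) C  (was 3)
#9 (1,2) H  (was 2)
#10 (1,2) H  (was 2)
#11 (3,3) E
#12 (3,3) H  (was 3)
#13 (1,1) C  (was 2)
#14 (1,1) H  (was 1)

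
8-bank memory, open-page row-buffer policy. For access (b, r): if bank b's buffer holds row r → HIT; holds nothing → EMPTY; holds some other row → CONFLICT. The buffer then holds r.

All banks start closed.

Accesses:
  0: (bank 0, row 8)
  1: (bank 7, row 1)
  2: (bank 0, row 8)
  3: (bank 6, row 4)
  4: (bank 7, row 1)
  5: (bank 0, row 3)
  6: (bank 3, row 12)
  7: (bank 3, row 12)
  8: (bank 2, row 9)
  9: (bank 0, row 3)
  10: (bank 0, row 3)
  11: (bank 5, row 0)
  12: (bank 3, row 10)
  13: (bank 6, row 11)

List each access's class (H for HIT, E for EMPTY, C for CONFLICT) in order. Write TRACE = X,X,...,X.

TRACE = E,E,H,E,H,C,E,H,E,H,H,E,C,C

step 0: bank0 None->8 [EMPTY]
step 1: bank7 None->1 [EMPTY]
step 2: bank0 8->8 [HIT]
step 3: bank6 None->4 [EMPTY]
step 4: bank7 1->1 [HIT]
step 5: bank0 8->3 [CONFLICT]
step 6: bank3 None->12 [EMPTY]
step 7: bank3 12->12 [HIT]
step 8: bank2 None->9 [EMPTY]
step 9: bank0 3->3 [HIT]
step 10: bank0 3->3 [HIT]
step 11: bank5 None->0 [EMPTY]
step 12: bank3 12->10 [CONFLICT]
step 13: bank6 4->11 [CONFLICT]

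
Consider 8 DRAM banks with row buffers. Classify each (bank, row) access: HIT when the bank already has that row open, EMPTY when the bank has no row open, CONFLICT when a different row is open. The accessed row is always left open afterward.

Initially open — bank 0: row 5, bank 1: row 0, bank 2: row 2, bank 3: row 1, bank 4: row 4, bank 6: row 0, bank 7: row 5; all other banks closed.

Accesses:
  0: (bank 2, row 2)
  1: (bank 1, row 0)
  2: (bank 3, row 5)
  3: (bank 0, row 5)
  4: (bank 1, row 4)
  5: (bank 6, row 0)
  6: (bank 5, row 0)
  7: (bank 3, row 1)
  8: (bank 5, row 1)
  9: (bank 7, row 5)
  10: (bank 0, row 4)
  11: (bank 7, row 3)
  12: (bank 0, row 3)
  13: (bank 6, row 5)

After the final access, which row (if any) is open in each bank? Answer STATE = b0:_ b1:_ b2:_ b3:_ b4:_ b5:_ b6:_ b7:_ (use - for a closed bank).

STATE = b0:3 b1:4 b2:2 b3:1 b4:4 b5:1 b6:5 b7:3

#0 (2,2) H  (was 2)
#1 (1,0) H  (was 0)
#2 (3,5) C  (was 1)
#3 (0,5) H  (was 5)
#4 (1,4) C  (was 0)
#5 (6,0) H  (was 0)
#6 (5,0) E
#7 (3,1) C  (was 5)
#8 (5,1) C  (was 0)
#9 (7,5) H  (was 5)
#10 (0,4) C  (was 5)
#11 (7,3) C  (was 5)
#12 (0,3) C  (was 4)
#13 (6,5) C  (was 0)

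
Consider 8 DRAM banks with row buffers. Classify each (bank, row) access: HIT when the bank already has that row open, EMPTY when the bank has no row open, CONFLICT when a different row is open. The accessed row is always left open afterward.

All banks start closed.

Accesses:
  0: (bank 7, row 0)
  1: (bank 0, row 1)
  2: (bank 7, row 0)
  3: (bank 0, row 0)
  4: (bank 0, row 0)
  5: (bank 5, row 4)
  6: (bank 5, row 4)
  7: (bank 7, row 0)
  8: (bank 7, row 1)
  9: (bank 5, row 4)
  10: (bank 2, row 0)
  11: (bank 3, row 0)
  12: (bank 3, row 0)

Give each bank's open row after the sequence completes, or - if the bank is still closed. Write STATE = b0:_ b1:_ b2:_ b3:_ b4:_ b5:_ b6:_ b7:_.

STATE = b0:0 b1:- b2:0 b3:0 b4:- b5:4 b6:- b7:1

#0 (7,0) E
#1 (0,1) E
#2 (7,0) H  (was 0)
#3 (0,0) C  (was 1)
#4 (0,0) H  (was 0)
#5 (5,4) E
#6 (5,4) H  (was 4)
#7 (7,0) H  (was 0)
#8 (7,1) C  (was 0)
#9 (5,4) H  (was 4)
#10 (2,0) E
#11 (3,0) E
#12 (3,0) H  (was 0)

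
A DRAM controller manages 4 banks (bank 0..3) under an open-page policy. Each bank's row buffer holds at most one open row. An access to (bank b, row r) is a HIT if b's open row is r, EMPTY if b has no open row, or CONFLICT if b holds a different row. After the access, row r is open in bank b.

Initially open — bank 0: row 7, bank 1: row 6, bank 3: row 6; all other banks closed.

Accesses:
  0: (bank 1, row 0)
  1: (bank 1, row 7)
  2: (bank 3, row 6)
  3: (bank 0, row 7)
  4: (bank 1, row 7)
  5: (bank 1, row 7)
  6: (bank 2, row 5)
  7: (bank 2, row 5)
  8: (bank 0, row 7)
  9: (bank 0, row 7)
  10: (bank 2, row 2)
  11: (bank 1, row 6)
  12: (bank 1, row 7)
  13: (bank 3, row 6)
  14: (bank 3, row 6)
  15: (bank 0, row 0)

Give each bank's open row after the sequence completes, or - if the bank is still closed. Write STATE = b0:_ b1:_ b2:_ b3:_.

0: bank 1 row 0 — prev 6 → CONFLICT
1: bank 1 row 7 — prev 0 → CONFLICT
2: bank 3 row 6 — prev 6 → HIT
3: bank 0 row 7 — prev 7 → HIT
4: bank 1 row 7 — prev 7 → HIT
5: bank 1 row 7 — prev 7 → HIT
6: bank 2 row 5 — prev None → EMPTY
7: bank 2 row 5 — prev 5 → HIT
8: bank 0 row 7 — prev 7 → HIT
9: bank 0 row 7 — prev 7 → HIT
10: bank 2 row 2 — prev 5 → CONFLICT
11: bank 1 row 6 — prev 7 → CONFLICT
12: bank 1 row 7 — prev 6 → CONFLICT
13: bank 3 row 6 — prev 6 → HIT
14: bank 3 row 6 — prev 6 → HIT
15: bank 0 row 0 — prev 7 → CONFLICT

STATE = b0:0 b1:7 b2:2 b3:6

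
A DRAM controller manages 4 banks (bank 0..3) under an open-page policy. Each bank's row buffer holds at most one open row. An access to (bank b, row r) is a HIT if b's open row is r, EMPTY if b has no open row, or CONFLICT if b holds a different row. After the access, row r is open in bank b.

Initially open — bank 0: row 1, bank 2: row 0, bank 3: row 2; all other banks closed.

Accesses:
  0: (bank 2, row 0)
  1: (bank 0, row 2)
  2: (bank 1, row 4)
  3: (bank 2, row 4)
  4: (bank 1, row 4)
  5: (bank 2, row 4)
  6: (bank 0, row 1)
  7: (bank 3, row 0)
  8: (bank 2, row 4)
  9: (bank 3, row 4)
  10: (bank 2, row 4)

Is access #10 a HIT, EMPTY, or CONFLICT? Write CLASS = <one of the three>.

CLASS = HIT

0: bank 2 row 0 — prev 0 → HIT
1: bank 0 row 2 — prev 1 → CONFLICT
2: bank 1 row 4 — prev None → EMPTY
3: bank 2 row 4 — prev 0 → CONFLICT
4: bank 1 row 4 — prev 4 → HIT
5: bank 2 row 4 — prev 4 → HIT
6: bank 0 row 1 — prev 2 → CONFLICT
7: bank 3 row 0 — prev 2 → CONFLICT
8: bank 2 row 4 — prev 4 → HIT
9: bank 3 row 4 — prev 0 → CONFLICT
10: bank 2 row 4 — prev 4 → HIT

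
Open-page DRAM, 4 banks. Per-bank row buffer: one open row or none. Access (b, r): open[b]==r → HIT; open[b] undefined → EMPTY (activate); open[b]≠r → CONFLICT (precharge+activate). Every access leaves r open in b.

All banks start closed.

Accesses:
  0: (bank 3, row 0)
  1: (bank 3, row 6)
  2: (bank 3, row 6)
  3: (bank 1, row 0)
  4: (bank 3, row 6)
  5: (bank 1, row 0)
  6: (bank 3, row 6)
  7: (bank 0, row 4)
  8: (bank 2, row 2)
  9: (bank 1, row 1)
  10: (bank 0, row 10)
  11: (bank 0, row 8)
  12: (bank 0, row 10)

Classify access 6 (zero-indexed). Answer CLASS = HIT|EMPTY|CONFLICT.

CLASS = HIT

#0 (3,0) E
#1 (3,6) C  (was 0)
#2 (3,6) H  (was 6)
#3 (1,0) E
#4 (3,6) H  (was 6)
#5 (1,0) H  (was 0)
#6 (3,6) H  (was 6)
#7 (0,4) E
#8 (2,2) E
#9 (1,1) C  (was 0)
#10 (0,10) C  (was 4)
#11 (0,8) C  (was 10)
#12 (0,10) C  (was 8)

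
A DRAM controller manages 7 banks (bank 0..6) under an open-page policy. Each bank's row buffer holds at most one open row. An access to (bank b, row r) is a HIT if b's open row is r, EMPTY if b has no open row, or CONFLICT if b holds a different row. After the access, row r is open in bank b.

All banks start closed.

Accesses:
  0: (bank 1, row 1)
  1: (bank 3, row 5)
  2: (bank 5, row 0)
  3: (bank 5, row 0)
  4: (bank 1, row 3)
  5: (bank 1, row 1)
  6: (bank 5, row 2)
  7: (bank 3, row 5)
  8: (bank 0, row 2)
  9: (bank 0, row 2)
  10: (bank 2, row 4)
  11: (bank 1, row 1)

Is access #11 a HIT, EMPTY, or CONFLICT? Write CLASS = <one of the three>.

CLASS = HIT

0: bank 1 row 1 — prev None → EMPTY
1: bank 3 row 5 — prev None → EMPTY
2: bank 5 row 0 — prev None → EMPTY
3: bank 5 row 0 — prev 0 → HIT
4: bank 1 row 3 — prev 1 → CONFLICT
5: bank 1 row 1 — prev 3 → CONFLICT
6: bank 5 row 2 — prev 0 → CONFLICT
7: bank 3 row 5 — prev 5 → HIT
8: bank 0 row 2 — prev None → EMPTY
9: bank 0 row 2 — prev 2 → HIT
10: bank 2 row 4 — prev None → EMPTY
11: bank 1 row 1 — prev 1 → HIT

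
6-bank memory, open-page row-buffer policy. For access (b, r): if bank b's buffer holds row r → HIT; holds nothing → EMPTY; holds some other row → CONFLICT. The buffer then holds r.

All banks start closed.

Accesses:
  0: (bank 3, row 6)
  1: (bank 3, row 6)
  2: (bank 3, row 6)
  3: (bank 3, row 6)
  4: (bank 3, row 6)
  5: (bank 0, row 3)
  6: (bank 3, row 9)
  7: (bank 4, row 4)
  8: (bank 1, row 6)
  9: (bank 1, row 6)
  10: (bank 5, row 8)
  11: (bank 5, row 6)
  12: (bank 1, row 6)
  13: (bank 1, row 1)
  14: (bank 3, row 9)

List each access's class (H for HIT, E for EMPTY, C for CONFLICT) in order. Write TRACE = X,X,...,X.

0: bank 3 row 6 — prev None → EMPTY
1: bank 3 row 6 — prev 6 → HIT
2: bank 3 row 6 — prev 6 → HIT
3: bank 3 row 6 — prev 6 → HIT
4: bank 3 row 6 — prev 6 → HIT
5: bank 0 row 3 — prev None → EMPTY
6: bank 3 row 9 — prev 6 → CONFLICT
7: bank 4 row 4 — prev None → EMPTY
8: bank 1 row 6 — prev None → EMPTY
9: bank 1 row 6 — prev 6 → HIT
10: bank 5 row 8 — prev None → EMPTY
11: bank 5 row 6 — prev 8 → CONFLICT
12: bank 1 row 6 — prev 6 → HIT
13: bank 1 row 1 — prev 6 → CONFLICT
14: bank 3 row 9 — prev 9 → HIT

TRACE = E,H,H,H,H,E,C,E,E,H,E,C,H,C,H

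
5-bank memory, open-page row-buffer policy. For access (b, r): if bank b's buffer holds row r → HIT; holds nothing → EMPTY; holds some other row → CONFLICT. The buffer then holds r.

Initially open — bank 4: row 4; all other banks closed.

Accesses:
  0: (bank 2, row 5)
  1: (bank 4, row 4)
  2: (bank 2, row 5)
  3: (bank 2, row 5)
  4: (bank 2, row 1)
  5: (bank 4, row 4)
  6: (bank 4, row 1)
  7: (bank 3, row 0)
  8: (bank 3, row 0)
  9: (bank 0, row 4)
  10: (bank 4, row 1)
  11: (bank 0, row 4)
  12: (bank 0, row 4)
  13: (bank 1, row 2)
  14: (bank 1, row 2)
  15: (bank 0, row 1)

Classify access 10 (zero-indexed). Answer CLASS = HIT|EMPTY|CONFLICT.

  [0] b2 r5: no row ⇒ E
  [1] b4 r4: had r4 ⇒ H
  [2] b2 r5: had r5 ⇒ H
  [3] b2 r5: had r5 ⇒ H
  [4] b2 r1: had r5 ⇒ C
  [5] b4 r4: had r4 ⇒ H
  [6] b4 r1: had r4 ⇒ C
  [7] b3 r0: no row ⇒ E
  [8] b3 r0: had r0 ⇒ H
  [9] b0 r4: no row ⇒ E
  [10] b4 r1: had r1 ⇒ H
  [11] b0 r4: had r4 ⇒ H
  [12] b0 r4: had r4 ⇒ H
  [13] b1 r2: no row ⇒ E
  [14] b1 r2: had r2 ⇒ H
  [15] b0 r1: had r4 ⇒ C

CLASS = HIT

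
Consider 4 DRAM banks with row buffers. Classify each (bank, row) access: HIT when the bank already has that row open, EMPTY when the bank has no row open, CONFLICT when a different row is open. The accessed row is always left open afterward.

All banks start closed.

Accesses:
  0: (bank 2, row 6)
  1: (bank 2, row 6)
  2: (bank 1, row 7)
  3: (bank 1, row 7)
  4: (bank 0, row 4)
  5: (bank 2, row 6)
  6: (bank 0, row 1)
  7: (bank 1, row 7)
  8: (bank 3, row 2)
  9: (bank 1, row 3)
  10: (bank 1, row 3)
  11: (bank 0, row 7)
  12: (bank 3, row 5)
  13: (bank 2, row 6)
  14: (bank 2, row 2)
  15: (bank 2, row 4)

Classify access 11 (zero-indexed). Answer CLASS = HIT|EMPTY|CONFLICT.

CLASS = CONFLICT

0: bank 2 row 6 — prev None → EMPTY
1: bank 2 row 6 — prev 6 → HIT
2: bank 1 row 7 — prev None → EMPTY
3: bank 1 row 7 — prev 7 → HIT
4: bank 0 row 4 — prev None → EMPTY
5: bank 2 row 6 — prev 6 → HIT
6: bank 0 row 1 — prev 4 → CONFLICT
7: bank 1 row 7 — prev 7 → HIT
8: bank 3 row 2 — prev None → EMPTY
9: bank 1 row 3 — prev 7 → CONFLICT
10: bank 1 row 3 — prev 3 → HIT
11: bank 0 row 7 — prev 1 → CONFLICT
12: bank 3 row 5 — prev 2 → CONFLICT
13: bank 2 row 6 — prev 6 → HIT
14: bank 2 row 2 — prev 6 → CONFLICT
15: bank 2 row 4 — prev 2 → CONFLICT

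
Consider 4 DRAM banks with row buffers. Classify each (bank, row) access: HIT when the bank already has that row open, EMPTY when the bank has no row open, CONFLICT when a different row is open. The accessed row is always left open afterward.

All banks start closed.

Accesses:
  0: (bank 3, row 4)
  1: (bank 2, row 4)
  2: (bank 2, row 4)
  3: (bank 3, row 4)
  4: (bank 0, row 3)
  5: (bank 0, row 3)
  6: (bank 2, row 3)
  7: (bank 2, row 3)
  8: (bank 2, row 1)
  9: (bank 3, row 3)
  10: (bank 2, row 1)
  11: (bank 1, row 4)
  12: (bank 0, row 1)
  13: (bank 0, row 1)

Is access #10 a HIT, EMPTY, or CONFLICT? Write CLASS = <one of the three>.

CLASS = HIT

step 0: bank3 None->4 [EMPTY]
step 1: bank2 None->4 [EMPTY]
step 2: bank2 4->4 [HIT]
step 3: bank3 4->4 [HIT]
step 4: bank0 None->3 [EMPTY]
step 5: bank0 3->3 [HIT]
step 6: bank2 4->3 [CONFLICT]
step 7: bank2 3->3 [HIT]
step 8: bank2 3->1 [CONFLICT]
step 9: bank3 4->3 [CONFLICT]
step 10: bank2 1->1 [HIT]
step 11: bank1 None->4 [EMPTY]
step 12: bank0 3->1 [CONFLICT]
step 13: bank0 1->1 [HIT]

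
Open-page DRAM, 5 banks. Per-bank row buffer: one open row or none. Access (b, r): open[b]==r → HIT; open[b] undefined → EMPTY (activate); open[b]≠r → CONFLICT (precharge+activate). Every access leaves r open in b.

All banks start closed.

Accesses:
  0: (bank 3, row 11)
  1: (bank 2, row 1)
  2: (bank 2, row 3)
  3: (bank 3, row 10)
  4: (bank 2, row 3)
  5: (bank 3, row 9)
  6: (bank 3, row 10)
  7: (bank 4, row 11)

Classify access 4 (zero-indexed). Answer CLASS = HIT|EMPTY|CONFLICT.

  [0] b3 r11: no row ⇒ E
  [1] b2 r1: no row ⇒ E
  [2] b2 r3: had r1 ⇒ C
  [3] b3 r10: had r11 ⇒ C
  [4] b2 r3: had r3 ⇒ H
  [5] b3 r9: had r10 ⇒ C
  [6] b3 r10: had r9 ⇒ C
  [7] b4 r11: no row ⇒ E

CLASS = HIT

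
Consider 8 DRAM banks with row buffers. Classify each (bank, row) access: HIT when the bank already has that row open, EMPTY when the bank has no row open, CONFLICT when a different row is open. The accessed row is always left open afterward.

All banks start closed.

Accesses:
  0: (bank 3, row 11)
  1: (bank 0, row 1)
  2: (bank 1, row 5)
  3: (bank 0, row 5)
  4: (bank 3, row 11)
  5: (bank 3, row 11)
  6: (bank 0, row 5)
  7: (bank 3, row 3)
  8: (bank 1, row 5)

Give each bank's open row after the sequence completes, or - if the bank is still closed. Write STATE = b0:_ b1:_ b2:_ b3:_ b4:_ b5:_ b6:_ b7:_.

STATE = b0:5 b1:5 b2:- b3:3 b4:- b5:- b6:- b7:-

0: bank 3 row 11 — prev None → EMPTY
1: bank 0 row 1 — prev None → EMPTY
2: bank 1 row 5 — prev None → EMPTY
3: bank 0 row 5 — prev 1 → CONFLICT
4: bank 3 row 11 — prev 11 → HIT
5: bank 3 row 11 — prev 11 → HIT
6: bank 0 row 5 — prev 5 → HIT
7: bank 3 row 3 — prev 11 → CONFLICT
8: bank 1 row 5 — prev 5 → HIT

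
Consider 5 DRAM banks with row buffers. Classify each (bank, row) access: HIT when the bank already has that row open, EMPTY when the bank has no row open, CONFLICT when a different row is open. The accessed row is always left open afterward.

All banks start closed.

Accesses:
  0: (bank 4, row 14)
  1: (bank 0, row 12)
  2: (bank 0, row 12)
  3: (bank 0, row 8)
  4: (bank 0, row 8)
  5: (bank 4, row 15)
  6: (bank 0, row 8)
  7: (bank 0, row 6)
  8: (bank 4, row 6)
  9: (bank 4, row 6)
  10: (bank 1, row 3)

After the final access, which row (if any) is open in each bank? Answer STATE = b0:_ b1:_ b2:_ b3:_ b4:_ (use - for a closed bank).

STATE = b0:6 b1:3 b2:- b3:- b4:6

#0 (4,14) E
#1 (0,12) E
#2 (0,12) H  (was 12)
#3 (0,8) C  (was 12)
#4 (0,8) H  (was 8)
#5 (4,15) C  (was 14)
#6 (0,8) H  (was 8)
#7 (0,6) C  (was 8)
#8 (4,6) C  (was 15)
#9 (4,6) H  (was 6)
#10 (1,3) E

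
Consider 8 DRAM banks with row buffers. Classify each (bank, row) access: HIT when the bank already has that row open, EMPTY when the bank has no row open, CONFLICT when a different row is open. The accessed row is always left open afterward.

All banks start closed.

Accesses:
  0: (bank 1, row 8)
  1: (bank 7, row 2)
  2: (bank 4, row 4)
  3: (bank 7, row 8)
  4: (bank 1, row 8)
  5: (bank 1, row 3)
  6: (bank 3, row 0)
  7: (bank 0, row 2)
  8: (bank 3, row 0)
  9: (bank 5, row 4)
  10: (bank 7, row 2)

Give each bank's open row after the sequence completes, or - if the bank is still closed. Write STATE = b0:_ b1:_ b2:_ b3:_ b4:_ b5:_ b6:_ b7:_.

  [0] b1 r8: no row ⇒ E
  [1] b7 r2: no row ⇒ E
  [2] b4 r4: no row ⇒ E
  [3] b7 r8: had r2 ⇒ C
  [4] b1 r8: had r8 ⇒ H
  [5] b1 r3: had r8 ⇒ C
  [6] b3 r0: no row ⇒ E
  [7] b0 r2: no row ⇒ E
  [8] b3 r0: had r0 ⇒ H
  [9] b5 r4: no row ⇒ E
  [10] b7 r2: had r8 ⇒ C

STATE = b0:2 b1:3 b2:- b3:0 b4:4 b5:4 b6:- b7:2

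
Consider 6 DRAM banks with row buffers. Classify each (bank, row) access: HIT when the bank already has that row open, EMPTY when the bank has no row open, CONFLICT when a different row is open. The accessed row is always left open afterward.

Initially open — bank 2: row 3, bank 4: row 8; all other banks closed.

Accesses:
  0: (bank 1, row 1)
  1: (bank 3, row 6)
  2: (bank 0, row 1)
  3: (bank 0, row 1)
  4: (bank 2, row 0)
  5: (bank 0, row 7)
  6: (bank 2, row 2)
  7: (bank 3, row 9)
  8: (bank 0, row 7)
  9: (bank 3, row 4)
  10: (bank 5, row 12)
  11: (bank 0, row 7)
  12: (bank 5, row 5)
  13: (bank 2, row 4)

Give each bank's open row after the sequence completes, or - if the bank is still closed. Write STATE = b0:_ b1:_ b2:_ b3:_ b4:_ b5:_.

STATE = b0:7 b1:1 b2:4 b3:4 b4:8 b5:5

step 0: bank1 None->1 [EMPTY]
step 1: bank3 None->6 [EMPTY]
step 2: bank0 None->1 [EMPTY]
step 3: bank0 1->1 [HIT]
step 4: bank2 3->0 [CONFLICT]
step 5: bank0 1->7 [CONFLICT]
step 6: bank2 0->2 [CONFLICT]
step 7: bank3 6->9 [CONFLICT]
step 8: bank0 7->7 [HIT]
step 9: bank3 9->4 [CONFLICT]
step 10: bank5 None->12 [EMPTY]
step 11: bank0 7->7 [HIT]
step 12: bank5 12->5 [CONFLICT]
step 13: bank2 2->4 [CONFLICT]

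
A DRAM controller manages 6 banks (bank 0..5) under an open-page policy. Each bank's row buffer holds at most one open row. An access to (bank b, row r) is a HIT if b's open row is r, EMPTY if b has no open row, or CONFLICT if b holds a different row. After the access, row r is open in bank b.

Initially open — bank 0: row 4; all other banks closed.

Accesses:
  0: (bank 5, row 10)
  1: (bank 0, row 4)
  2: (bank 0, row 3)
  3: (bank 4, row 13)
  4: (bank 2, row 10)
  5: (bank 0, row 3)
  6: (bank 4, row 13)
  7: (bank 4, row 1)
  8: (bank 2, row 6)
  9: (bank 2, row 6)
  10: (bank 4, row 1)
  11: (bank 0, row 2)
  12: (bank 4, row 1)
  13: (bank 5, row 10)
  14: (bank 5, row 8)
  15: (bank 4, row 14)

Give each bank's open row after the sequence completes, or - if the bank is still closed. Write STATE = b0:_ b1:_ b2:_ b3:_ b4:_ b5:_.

  [0] b5 r10: no row ⇒ E
  [1] b0 r4: had r4 ⇒ H
  [2] b0 r3: had r4 ⇒ C
  [3] b4 r13: no row ⇒ E
  [4] b2 r10: no row ⇒ E
  [5] b0 r3: had r3 ⇒ H
  [6] b4 r13: had r13 ⇒ H
  [7] b4 r1: had r13 ⇒ C
  [8] b2 r6: had r10 ⇒ C
  [9] b2 r6: had r6 ⇒ H
  [10] b4 r1: had r1 ⇒ H
  [11] b0 r2: had r3 ⇒ C
  [12] b4 r1: had r1 ⇒ H
  [13] b5 r10: had r10 ⇒ H
  [14] b5 r8: had r10 ⇒ C
  [15] b4 r14: had r1 ⇒ C

STATE = b0:2 b1:- b2:6 b3:- b4:14 b5:8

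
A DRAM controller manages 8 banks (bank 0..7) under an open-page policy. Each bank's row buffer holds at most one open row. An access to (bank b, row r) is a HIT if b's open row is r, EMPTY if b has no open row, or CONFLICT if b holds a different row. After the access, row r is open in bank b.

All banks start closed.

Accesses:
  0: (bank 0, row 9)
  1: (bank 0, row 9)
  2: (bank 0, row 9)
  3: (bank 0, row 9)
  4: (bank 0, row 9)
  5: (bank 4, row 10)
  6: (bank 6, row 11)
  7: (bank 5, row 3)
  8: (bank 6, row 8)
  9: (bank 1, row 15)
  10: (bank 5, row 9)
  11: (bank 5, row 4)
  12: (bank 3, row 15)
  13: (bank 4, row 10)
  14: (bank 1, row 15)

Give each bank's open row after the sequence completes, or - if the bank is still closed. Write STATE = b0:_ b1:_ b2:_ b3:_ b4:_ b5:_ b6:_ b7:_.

STATE = b0:9 b1:15 b2:- b3:15 b4:10 b5:4 b6:8 b7:-

0: bank 0 row 9 — prev None → EMPTY
1: bank 0 row 9 — prev 9 → HIT
2: bank 0 row 9 — prev 9 → HIT
3: bank 0 row 9 — prev 9 → HIT
4: bank 0 row 9 — prev 9 → HIT
5: bank 4 row 10 — prev None → EMPTY
6: bank 6 row 11 — prev None → EMPTY
7: bank 5 row 3 — prev None → EMPTY
8: bank 6 row 8 — prev 11 → CONFLICT
9: bank 1 row 15 — prev None → EMPTY
10: bank 5 row 9 — prev 3 → CONFLICT
11: bank 5 row 4 — prev 9 → CONFLICT
12: bank 3 row 15 — prev None → EMPTY
13: bank 4 row 10 — prev 10 → HIT
14: bank 1 row 15 — prev 15 → HIT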